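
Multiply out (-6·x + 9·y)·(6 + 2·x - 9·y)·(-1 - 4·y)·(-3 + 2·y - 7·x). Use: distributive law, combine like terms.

(-6·x + 9·y)·(6 + 2·x - 9·y)·(-1 - 4·y)·(-3 + 2·y - 7·x)
= (-36·x - 12·x^2 + 54·x·y + 54·y + 18·x·y - 81·y^2)·(-1 - 4·y)·(-3 + 2·y - 7·x)    [distributive law]
= (-36·x - 12·x^2 + 72·x·y + 54·y - 81·y^2)·(-1 - 4·y)·(-3 + 2·y - 7·x)    [combine like terms]
= (36·x + 144·x·y + 12·x^2 + 48·x^2·y - 72·x·y - 288·x·y^2 - 54·y - 216·y^2 + 81·y^2 + 324·y^3)·(-3 + 2·y - 7·x)    [distributive law]
= (36·x + 72·x·y + 12·x^2 + 48·x^2·y - 288·x·y^2 - 54·y - 135·y^2 + 324·y^3)·(-3 + 2·y - 7·x)    [combine like terms]
= -108·x + 72·x·y - 252·x^2 - 216·x·y + 144·x·y^2 - 504·x^2·y - 36·x^2 + 24·x^2·y - 84·x^3 - 144·x^2·y + 96·x^2·y^2 - 336·x^3·y + 864·x·y^2 - 576·x·y^3 + 2016·x^2·y^2 + 162·y - 108·y^2 + 378·x·y + 405·y^2 - 270·y^3 + 945·x·y^2 - 972·y^3 + 648·y^4 - 2268·x·y^3    [distributive law]
= -108·x + 234·x·y - 288·x^2 + 1953·x·y^2 - 624·x^2·y - 84·x^3 + 2112·x^2·y^2 - 336·x^3·y - 2844·x·y^3 + 162·y + 297·y^2 - 1242·y^3 + 648·y^4    [combine like terms]

-108·x + 234·x·y - 288·x^2 + 1953·x·y^2 - 624·x^2·y - 84·x^3 + 2112·x^2·y^2 - 336·x^3·y - 2844·x·y^3 + 162·y + 297·y^2 - 1242·y^3 + 648·y^4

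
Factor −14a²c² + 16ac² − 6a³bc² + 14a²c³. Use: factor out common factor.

−14a²c² + 16ac² − 6a³bc² + 14a²c³
= 2(−7a²c² + 8ac² − 3a³bc² + 7a²c³)    [factor out 2]
= 2ac²(−7a + 8 − 3a²b + 7ac)    [factor out ac²]

2ac²(−7a + 8 − 3a²b + 7ac)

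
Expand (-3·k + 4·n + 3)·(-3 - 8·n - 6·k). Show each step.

-9·k + 18·k² - 36·n - 32·n² - 9

(-3·k + 4·n + 3)·(-3 - 8·n - 6·k)
= 9·k + 24·k·n + 18·k² - 12·n - 32·n² - 24·k·n - 9 - 24·n - 18·k    [distributive law]
= -9·k + 18·k² - 36·n - 32·n² - 9    [combine like terms]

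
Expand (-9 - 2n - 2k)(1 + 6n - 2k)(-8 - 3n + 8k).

72 + 475n - 200k + 264n² - 432kn + 96k² + 36n³ - 72kn² - 76k²n + 32k³

(-9 - 2n - 2k)(1 + 6n - 2k)(-8 - 3n + 8k)
= (-9 - 54n + 18k - 2n - 12n² + 4kn - 2k - 12kn + 4k²)(-8 - 3n + 8k)    [distributive law]
= (-9 - 56n + 16k - 12n² - 8kn + 4k²)(-8 - 3n + 8k)    [combine like terms]
= 72 + 27n - 72k + 448n + 168n² - 448kn - 128k - 48kn + 128k² + 96n² + 36n³ - 96kn² + 64kn + 24kn² - 64k²n - 32k² - 12k²n + 32k³    [distributive law]
= 72 + 475n - 200k + 264n² - 432kn + 96k² + 36n³ - 72kn² - 76k²n + 32k³    [combine like terms]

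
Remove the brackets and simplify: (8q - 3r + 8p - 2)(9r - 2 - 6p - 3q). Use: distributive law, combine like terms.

(8q - 3r + 8p - 2)(9r - 2 - 6p - 3q)
= 72qr - 16q - 48pq - 24q^2 - 27r^2 + 6r + 18pr + 9qr + 72pr - 16p - 48p^2 - 24pq - 18r + 4 + 12p + 6q    [distributive law]
= 81qr - 10q - 72pq - 24q^2 - 27r^2 - 12r + 90pr - 4p - 48p^2 + 4    [combine like terms]

81qr - 10q - 72pq - 24q^2 - 27r^2 - 12r + 90pr - 4p - 48p^2 + 4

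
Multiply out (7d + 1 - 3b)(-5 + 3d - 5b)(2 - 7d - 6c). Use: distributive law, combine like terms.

-29d + 266d^2 + 192cd - 147d^3 - 126cd^2 - 158bd + 308bd^2 + 264bcd - 10 + 30c + 20b - 60bc + 30b^2 - 105b^2d - 90b^2c

(7d + 1 - 3b)(-5 + 3d - 5b)(2 - 7d - 6c)
= (-35d + 21d^2 - 35bd - 5 + 3d - 5b + 15b - 9bd + 15b^2)(2 - 7d - 6c)    [distributive law]
= (-32d + 21d^2 - 44bd - 5 + 10b + 15b^2)(2 - 7d - 6c)    [combine like terms]
= -64d + 224d^2 + 192cd + 42d^2 - 147d^3 - 126cd^2 - 88bd + 308bd^2 + 264bcd - 10 + 35d + 30c + 20b - 70bd - 60bc + 30b^2 - 105b^2d - 90b^2c    [distributive law]
= -29d + 266d^2 + 192cd - 147d^3 - 126cd^2 - 158bd + 308bd^2 + 264bcd - 10 + 30c + 20b - 60bc + 30b^2 - 105b^2d - 90b^2c    [combine like terms]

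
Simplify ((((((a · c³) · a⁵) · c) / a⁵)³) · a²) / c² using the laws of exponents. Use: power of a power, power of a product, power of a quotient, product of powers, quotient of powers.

((((((a · c³) · a⁵) · c) / a⁵)³) · a²) / c²
= ((((((a · c³) · a⁵) · c)³) / ((a⁵)³)) · a²) / c²    [power of a quotient]
= ((((((a · c³) · a⁵)³) · (c³)) / ((a⁵)³)) · a²) / c²    [power of a product]
= ((((((a · c³)³) · ((a⁵)³)) · (c³)) / ((a⁵)³)) · a²) / c²    [power of a product]
= ((((((a³) · ((c³)³)) · ((a⁵)³)) · (c³)) / ((a⁵)³)) · a²) / c²    [power of a product]
= (((((a³ · c⁹) · ((a⁵)³)) · (c³)) / ((a⁵)³)) · a²) / c²    [power of a power]
= (((((a³ · c⁹) · a¹⁵) · (c³)) / ((a⁵)³)) · a²) / c²    [power of a power]
= (((((a³ · c⁹) · a¹⁵) · c³) / a¹⁵) · a²) / c²    [power of a power]
= a⁵·c¹⁰    [quotient of powers; product of powers]

a⁵·c¹⁰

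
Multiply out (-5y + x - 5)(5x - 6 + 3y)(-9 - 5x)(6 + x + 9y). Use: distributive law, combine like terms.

1764xy + 1773x²y + 1692xy² - 115x³y + 1065x²y² - 3240y - 405y² + 1215y³ + 675xy³ + 789x² - 40x³ - 25x⁴ + 504x - 1620

(-5y + x - 5)(5x - 6 + 3y)(-9 - 5x)(6 + x + 9y)
= (-25xy + 30y - 15y² + 5x² - 6x + 3xy - 25x + 30 - 15y)(-9 - 5x)(6 + x + 9y)    [distributive law]
= (-22xy + 15y - 15y² + 5x² - 31x + 30)(-9 - 5x)(6 + x + 9y)    [combine like terms]
= (198xy + 110x²y - 135y - 75xy + 135y² + 75xy² - 45x² - 25x³ + 279x + 155x² - 270 - 150x)(6 + x + 9y)    [distributive law]
= (123xy + 110x²y - 135y + 135y² + 75xy² + 110x² - 25x³ + 129x - 270)(6 + x + 9y)    [combine like terms]
= 738xy + 123x²y + 1107xy² + 660x²y + 110x³y + 990x²y² - 810y - 135xy - 1215y² + 810y² + 135xy² + 1215y³ + 450xy² + 75x²y² + 675xy³ + 660x² + 110x³ + 990x²y - 150x³ - 25x⁴ - 225x³y + 774x + 129x² + 1161xy - 1620 - 270x - 2430y    [distributive law]
= 1764xy + 1773x²y + 1692xy² - 115x³y + 1065x²y² - 3240y - 405y² + 1215y³ + 675xy³ + 789x² - 40x³ - 25x⁴ + 504x - 1620    [combine like terms]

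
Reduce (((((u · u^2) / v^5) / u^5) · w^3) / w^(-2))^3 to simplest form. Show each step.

u^(-6)·v^(-15)·w^15

(((((u · u^2) / v^5) / u^5) · w^3) / w^(-2))^3
= (((((u · u^2) / v^5) / u^5) · w^3)^3) / ((w^(-2))^3)    [power of a quotient]
= (((((u · u^2) / v^5) / u^5)^3) · ((w^3)^3)) / ((w^(-2))^3)    [power of a product]
= (((((u · u^2) / v^5)^3) / ((u^5)^3)) · ((w^3)^3)) / ((w^(-2))^3)    [power of a quotient]
= (((((u · u^2)^3) / ((v^5)^3)) / ((u^5)^3)) · ((w^3)^3)) / ((w^(-2))^3)    [power of a quotient]
= (((((u^3) · ((u^2)^3)) / ((v^5)^3)) / ((u^5)^3)) · ((w^3)^3)) / ((w^(-2))^3)    [power of a product]
= ((((u^3 · u^6) / ((v^5)^3)) / ((u^5)^3)) · ((w^3)^3)) / ((w^(-2))^3)    [power of a power]
= (((u^9 / ((v^5)^3)) / ((u^5)^3)) · ((w^3)^3)) / ((w^(-2))^3)    [product of powers]
= (((u^9 / v^15) / ((u^5)^3)) · ((w^3)^3)) / ((w^(-2))^3)    [power of a power]
= (((u^9 / v^15) / u^15) · ((w^3)^3)) / ((w^(-2))^3)    [power of a power]
= (((u^9 / v^15) / u^15) · w^9) / ((w^(-2))^3)    [power of a power]
= (((u^9 / v^15) / u^15) · w^9) / w^(-6)    [power of a power]
= u^(-6)·v^(-15)·w^15    [quotient of powers]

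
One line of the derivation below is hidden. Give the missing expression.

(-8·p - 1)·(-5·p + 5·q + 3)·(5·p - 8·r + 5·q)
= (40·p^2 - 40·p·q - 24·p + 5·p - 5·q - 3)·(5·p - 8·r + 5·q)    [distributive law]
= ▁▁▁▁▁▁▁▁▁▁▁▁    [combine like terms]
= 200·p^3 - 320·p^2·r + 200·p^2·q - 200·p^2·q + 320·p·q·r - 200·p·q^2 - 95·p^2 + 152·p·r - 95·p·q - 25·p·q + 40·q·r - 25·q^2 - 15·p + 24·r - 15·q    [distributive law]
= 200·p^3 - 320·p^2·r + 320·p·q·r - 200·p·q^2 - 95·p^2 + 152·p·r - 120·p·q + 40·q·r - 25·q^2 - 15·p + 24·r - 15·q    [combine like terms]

After combine like terms, the bracketed line is:

(40·p^2 - 40·p·q - 19·p - 5·q - 3)·(5·p - 8·r + 5·q)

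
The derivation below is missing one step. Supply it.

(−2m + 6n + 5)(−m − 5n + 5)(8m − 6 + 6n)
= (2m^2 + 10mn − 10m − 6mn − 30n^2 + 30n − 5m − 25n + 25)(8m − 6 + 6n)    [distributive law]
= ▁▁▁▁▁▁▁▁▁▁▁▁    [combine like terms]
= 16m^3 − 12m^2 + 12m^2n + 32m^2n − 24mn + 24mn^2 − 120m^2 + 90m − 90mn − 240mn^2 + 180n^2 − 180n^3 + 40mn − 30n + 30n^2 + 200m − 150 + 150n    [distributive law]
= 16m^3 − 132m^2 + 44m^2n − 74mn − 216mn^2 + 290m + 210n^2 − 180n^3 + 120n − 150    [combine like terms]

Applying combine like terms to the line above:

(2m^2 + 4mn − 15m − 30n^2 + 5n + 25)(8m − 6 + 6n)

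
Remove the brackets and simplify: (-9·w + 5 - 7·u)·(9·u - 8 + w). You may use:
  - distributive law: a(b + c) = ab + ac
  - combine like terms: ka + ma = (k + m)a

-88·u·w + 77·w - 9·w^2 + 101·u - 40 - 63·u^2

(-9·w + 5 - 7·u)·(9·u - 8 + w)
= -81·u·w + 72·w - 9·w^2 + 45·u - 40 + 5·w - 63·u^2 + 56·u - 7·u·w    [distributive law]
= -88·u·w + 77·w - 9·w^2 + 101·u - 40 - 63·u^2    [combine like terms]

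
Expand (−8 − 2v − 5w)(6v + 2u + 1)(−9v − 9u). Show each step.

450v² + 594uv + 144u² + 72v + 72u + 108v³ + 144uv² + 36u²v + 270v²w + 360uvw + 90u²w + 45vw + 45uw

(−8 − 2v − 5w)(6v + 2u + 1)(−9v − 9u)
= (−48v − 16u − 8 − 12v² − 4uv − 2v − 30vw − 10uw − 5w)(−9v − 9u)    [distributive law]
= (−50v − 16u − 8 − 12v² − 4uv − 30vw − 10uw − 5w)(−9v − 9u)    [combine like terms]
= 450v² + 450uv + 144uv + 144u² + 72v + 72u + 108v³ + 108uv² + 36uv² + 36u²v + 270v²w + 270uvw + 90uvw + 90u²w + 45vw + 45uw    [distributive law]
= 450v² + 594uv + 144u² + 72v + 72u + 108v³ + 144uv² + 36u²v + 270v²w + 360uvw + 90u²w + 45vw + 45uw    [combine like terms]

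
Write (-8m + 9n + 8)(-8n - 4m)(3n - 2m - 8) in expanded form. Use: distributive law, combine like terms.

(-8m + 9n + 8)(-8n - 4m)(3n - 2m - 8)
= (64mn + 32m^2 - 72n^2 - 36mn - 64n - 32m)(3n - 2m - 8)    [distributive law]
= (28mn + 32m^2 - 72n^2 - 64n - 32m)(3n - 2m - 8)    [combine like terms]
= 84mn^2 - 56m^2n - 224mn + 96m^2n - 64m^3 - 256m^2 - 216n^3 + 144mn^2 + 576n^2 - 192n^2 + 128mn + 512n - 96mn + 64m^2 + 256m    [distributive law]
= 228mn^2 + 40m^2n - 192mn - 64m^3 - 192m^2 - 216n^3 + 384n^2 + 512n + 256m    [combine like terms]

228mn^2 + 40m^2n - 192mn - 64m^3 - 192m^2 - 216n^3 + 384n^2 + 512n + 256m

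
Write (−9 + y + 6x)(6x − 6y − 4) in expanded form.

−78x + 50y + 36 − 30xy − 6y^2 + 36x^2

(−9 + y + 6x)(6x − 6y − 4)
= −54x + 54y + 36 + 6xy − 6y^2 − 4y + 36x^2 − 36xy − 24x    [distributive law]
= −78x + 50y + 36 − 30xy − 6y^2 + 36x^2    [combine like terms]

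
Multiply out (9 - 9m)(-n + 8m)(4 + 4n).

(9 - 9m)(-n + 8m)(4 + 4n)
= (-9n + 72m + 9mn - 72m²)(4 + 4n)    [distributive law]
= -36n - 36n² + 288m + 288mn + 36mn + 36mn² - 288m² - 288m²n    [distributive law]
= -36n - 36n² + 288m + 324mn + 36mn² - 288m² - 288m²n    [combine like terms]

-36n - 36n² + 288m + 324mn + 36mn² - 288m² - 288m²n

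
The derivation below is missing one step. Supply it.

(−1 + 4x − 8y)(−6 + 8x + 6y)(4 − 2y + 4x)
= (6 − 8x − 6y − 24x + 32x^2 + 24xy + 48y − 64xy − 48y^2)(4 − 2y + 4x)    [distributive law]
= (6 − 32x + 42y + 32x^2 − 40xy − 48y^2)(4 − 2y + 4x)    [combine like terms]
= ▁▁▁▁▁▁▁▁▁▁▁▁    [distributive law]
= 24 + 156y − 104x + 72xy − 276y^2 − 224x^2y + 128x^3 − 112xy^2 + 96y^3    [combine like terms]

After distributive law, the bracketed line is:

24 − 12y + 24x − 128x + 64xy − 128x^2 + 168y − 84y^2 + 168xy + 128x^2 − 64x^2y + 128x^3 − 160xy + 80xy^2 − 160x^2y − 192y^2 + 96y^3 − 192xy^2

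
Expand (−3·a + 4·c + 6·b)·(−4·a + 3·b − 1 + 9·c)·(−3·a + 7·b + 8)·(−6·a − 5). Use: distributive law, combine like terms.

(−3·a + 4·c + 6·b)·(−4·a + 3·b − 1 + 9·c)·(−3·a + 7·b + 8)·(−6·a − 5)
= (12·a^2 − 9·a·b + 3·a − 27·a·c − 16·a·c + 12·b·c − 4·c + 36·c^2 − 24·a·b + 18·b^2 − 6·b + 54·b·c)·(−3·a + 7·b + 8)·(−6·a − 5)    [distributive law]
= (12·a^2 − 33·a·b + 3·a − 43·a·c + 66·b·c − 4·c + 36·c^2 + 18·b^2 − 6·b)·(−3·a + 7·b + 8)·(−6·a − 5)    [combine like terms]
= (−36·a^3 + 84·a^2·b + 96·a^2 + 99·a^2·b − 231·a·b^2 − 264·a·b − 9·a^2 + 21·a·b + 24·a + 129·a^2·c − 301·a·b·c − 344·a·c − 198·a·b·c + 462·b^2·c + 528·b·c + 12·a·c − 28·b·c − 32·c − 108·a·c^2 + 252·b·c^2 + 288·c^2 − 54·a·b^2 + 126·b^3 + 144·b^2 + 18·a·b − 42·b^2 − 48·b)·(−6·a − 5)    [distributive law]
= (−36·a^3 + 183·a^2·b + 87·a^2 − 285·a·b^2 − 225·a·b + 24·a + 129·a^2·c − 499·a·b·c − 332·a·c + 462·b^2·c + 500·b·c − 32·c − 108·a·c^2 + 252·b·c^2 + 288·c^2 + 126·b^3 + 102·b^2 − 48·b)·(−6·a − 5)    [combine like terms]
= 216·a^4 + 180·a^3 − 1098·a^3·b − 915·a^2·b − 522·a^3 − 435·a^2 + 1710·a^2·b^2 + 1425·a·b^2 + 1350·a^2·b + 1125·a·b − 144·a^2 − 120·a − 774·a^3·c − 645·a^2·c + 2994·a^2·b·c + 2495·a·b·c + 1992·a^2·c + 1660·a·c − 2772·a·b^2·c − 2310·b^2·c − 3000·a·b·c − 2500·b·c + 192·a·c + 160·c + 648·a^2·c^2 + 540·a·c^2 − 1512·a·b·c^2 − 1260·b·c^2 − 1728·a·c^2 − 1440·c^2 − 756·a·b^3 − 630·b^3 − 612·a·b^2 − 510·b^2 + 288·a·b + 240·b    [distributive law]
= 216·a^4 − 342·a^3 − 1098·a^3·b + 435·a^2·b − 579·a^2 + 1710·a^2·b^2 + 813·a·b^2 + 1413·a·b − 120·a − 774·a^3·c + 1347·a^2·c + 2994·a^2·b·c − 505·a·b·c + 1852·a·c − 2772·a·b^2·c − 2310·b^2·c − 2500·b·c + 160·c + 648·a^2·c^2 − 1188·a·c^2 − 1512·a·b·c^2 − 1260·b·c^2 − 1440·c^2 − 756·a·b^3 − 630·b^3 − 510·b^2 + 240·b    [combine like terms]

216·a^4 − 342·a^3 − 1098·a^3·b + 435·a^2·b − 579·a^2 + 1710·a^2·b^2 + 813·a·b^2 + 1413·a·b − 120·a − 774·a^3·c + 1347·a^2·c + 2994·a^2·b·c − 505·a·b·c + 1852·a·c − 2772·a·b^2·c − 2310·b^2·c − 2500·b·c + 160·c + 648·a^2·c^2 − 1188·a·c^2 − 1512·a·b·c^2 − 1260·b·c^2 − 1440·c^2 − 756·a·b^3 − 630·b^3 − 510·b^2 + 240·b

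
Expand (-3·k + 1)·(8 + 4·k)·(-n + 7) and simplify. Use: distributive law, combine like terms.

(-3·k + 1)·(8 + 4·k)·(-n + 7)
= (-24·k - 12·k^2 + 8 + 4·k)·(-n + 7)    [distributive law]
= (-20·k - 12·k^2 + 8)·(-n + 7)    [combine like terms]
= 20·k·n - 140·k + 12·k^2·n - 84·k^2 - 8·n + 56    [distributive law]

20·k·n - 140·k + 12·k^2·n - 84·k^2 - 8·n + 56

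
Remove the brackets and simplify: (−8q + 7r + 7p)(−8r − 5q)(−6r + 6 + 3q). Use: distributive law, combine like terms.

(−8q + 7r + 7p)(−8r − 5q)(−6r + 6 + 3q)
= (64qr + 40q² − 56r² − 35qr − 56pr − 35pq)(−6r + 6 + 3q)    [distributive law]
= (29qr + 40q² − 56r² − 56pr − 35pq)(−6r + 6 + 3q)    [combine like terms]
= −174qr² + 174qr + 87q²r − 240q²r + 240q² + 120q³ + 336r³ − 336r² − 168qr² + 336pr² − 336pr − 168pqr + 210pqr − 210pq − 105pq²    [distributive law]
= −342qr² + 174qr − 153q²r + 240q² + 120q³ + 336r³ − 336r² + 336pr² − 336pr + 42pqr − 210pq − 105pq²    [combine like terms]

−342qr² + 174qr − 153q²r + 240q² + 120q³ + 336r³ − 336r² + 336pr² − 336pr + 42pqr − 210pq − 105pq²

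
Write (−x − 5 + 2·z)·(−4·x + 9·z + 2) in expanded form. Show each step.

(−x − 5 + 2·z)·(−4·x + 9·z + 2)
= 4·x^2 − 9·x·z − 2·x + 20·x − 45·z − 10 − 8·x·z + 18·z^2 + 4·z    [distributive law]
= 4·x^2 − 17·x·z + 18·x − 41·z − 10 + 18·z^2    [combine like terms]

4·x^2 − 17·x·z + 18·x − 41·z − 10 + 18·z^2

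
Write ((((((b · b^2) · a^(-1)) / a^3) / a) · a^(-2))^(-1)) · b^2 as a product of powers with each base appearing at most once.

((((((b · b^2) · a^(-1)) / a^3) / a) · a^(-2))^(-1)) · b^2
= ((((((b · b^2) · a^(-1)) / a^3) / a)^(-1)) · ((a^(-2))^(-1))) · b^2    [power of a product]
= ((((((b · b^2) · a^(-1)) / a^3)^(-1)) / (a^(-1))) · ((a^(-2))^(-1))) · b^2    [power of a quotient]
= ((((((b · b^2) · a^(-1))^(-1)) / ((a^3)^(-1))) / (a^(-1))) · ((a^(-2))^(-1))) · b^2    [power of a quotient]
= ((((((b · b^2)^(-1)) · ((a^(-1))^(-1))) / ((a^3)^(-1))) / (a^(-1))) · ((a^(-2))^(-1))) · b^2    [power of a product]
= ((((((b^(-1)) · ((b^2)^(-1))) · ((a^(-1))^(-1))) / ((a^3)^(-1))) / (a^(-1))) · ((a^(-2))^(-1))) · b^2    [power of a product]
= (((((b^(-1) · b^(-2)) · ((a^(-1))^(-1))) / ((a^3)^(-1))) / (a^(-1))) · ((a^(-2))^(-1))) · b^2    [power of a power]
= ((((b^(-3) · ((a^(-1))^(-1))) / ((a^3)^(-1))) / (a^(-1))) · ((a^(-2))^(-1))) · b^2    [product of powers]
= ((((b^(-3) · a) / ((a^3)^(-1))) / (a^(-1))) · ((a^(-2))^(-1))) · b^2    [power of a power]
= ((((b^(-3) · a) / a^(-3)) / (a^(-1))) · ((a^(-2))^(-1))) · b^2    [power of a power]
= ((((b^(-3) · a) / a^(-3)) / a^(-1)) · a^2) · b^2    [power of a power]
= a^7·b^(-1)    [quotient of powers; product of powers]

a^7·b^(-1)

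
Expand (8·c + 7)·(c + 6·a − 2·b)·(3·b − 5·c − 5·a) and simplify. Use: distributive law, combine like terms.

(8·c + 7)·(c + 6·a − 2·b)·(3·b − 5·c − 5·a)
= (8·c² + 48·a·c − 16·b·c + 7·c + 42·a − 14·b)·(3·b − 5·c − 5·a)    [distributive law]
= 24·b·c² − 40·c³ − 40·a·c² + 144·a·b·c − 240·a·c² − 240·a²·c − 48·b²·c + 80·b·c² + 80·a·b·c + 21·b·c − 35·c² − 35·a·c + 126·a·b − 210·a·c − 210·a² − 42·b² + 70·b·c + 70·a·b    [distributive law]
= 104·b·c² − 40·c³ − 280·a·c² + 224·a·b·c − 240·a²·c − 48·b²·c + 91·b·c − 35·c² − 245·a·c + 196·a·b − 210·a² − 42·b²    [combine like terms]

104·b·c² − 40·c³ − 280·a·c² + 224·a·b·c − 240·a²·c − 48·b²·c + 91·b·c − 35·c² − 245·a·c + 196·a·b − 210·a² − 42·b²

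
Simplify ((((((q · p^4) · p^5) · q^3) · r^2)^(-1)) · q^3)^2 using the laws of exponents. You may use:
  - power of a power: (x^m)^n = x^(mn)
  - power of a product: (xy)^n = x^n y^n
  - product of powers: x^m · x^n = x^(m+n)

p^(-18)q^(-2)r^(-4)

((((((q · p^4) · p^5) · q^3) · r^2)^(-1)) · q^3)^2
= ((((((q · p^4) · p^5) · q^3) · r^2)^(-1))^2) · ((q^3)^2)    [power of a product]
= (((((q · p^4) · p^5) · q^3) · r^2)^(-2)) · ((q^3)^2)    [power of a power]
= (((((q · p^4) · p^5) · q^3)^(-2)) · ((r^2)^(-2))) · ((q^3)^2)    [power of a product]
= (((((q · p^4) · p^5)^(-2)) · ((q^3)^(-2))) · ((r^2)^(-2))) · ((q^3)^2)    [power of a product]
= (((((q · p^4)^(-2)) · ((p^5)^(-2))) · ((q^3)^(-2))) · ((r^2)^(-2))) · ((q^3)^2)    [power of a product]
= (((((q^(-2)) · ((p^4)^(-2))) · ((p^5)^(-2))) · ((q^3)^(-2))) · ((r^2)^(-2))) · ((q^3)^2)    [power of a product]
= ((((q^(-2) · p^(-8)) · ((p^5)^(-2))) · ((q^3)^(-2))) · ((r^2)^(-2))) · ((q^3)^2)    [power of a power]
= ((((q^(-2) · p^(-8)) · p^(-10)) · ((q^3)^(-2))) · ((r^2)^(-2))) · ((q^3)^2)    [power of a power]
= ((((q^(-2) · p^(-8)) · p^(-10)) · q^(-6)) · ((r^2)^(-2))) · ((q^3)^2)    [power of a power]
= ((((q^(-2) · p^(-8)) · p^(-10)) · q^(-6)) · r^(-4)) · ((q^3)^2)    [power of a power]
= ((((q^(-2) · p^(-8)) · p^(-10)) · q^(-6)) · r^(-4)) · q^6    [power of a power]
= p^(-18)q^(-2)r^(-4)    [product of powers]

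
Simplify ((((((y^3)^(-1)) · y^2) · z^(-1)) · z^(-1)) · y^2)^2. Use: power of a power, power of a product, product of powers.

((((((y^3)^(-1)) · y^2) · z^(-1)) · z^(-1)) · y^2)^2
= ((((((y^3)^(-1)) · y^2) · z^(-1)) · z^(-1))^2) · ((y^2)^2)    [power of a product]
= ((((((y^3)^(-1)) · y^2) · z^(-1))^2) · ((z^(-1))^2)) · ((y^2)^2)    [power of a product]
= ((((((y^3)^(-1)) · y^2)^2) · ((z^(-1))^2)) · ((z^(-1))^2)) · ((y^2)^2)    [power of a product]
= ((((((y^3)^(-1))^2) · ((y^2)^2)) · ((z^(-1))^2)) · ((z^(-1))^2)) · ((y^2)^2)    [power of a product]
= (((((y^3)^(-2)) · ((y^2)^2)) · ((z^(-1))^2)) · ((z^(-1))^2)) · ((y^2)^2)    [power of a power]
= (((y^(-6) · ((y^2)^2)) · ((z^(-1))^2)) · ((z^(-1))^2)) · ((y^2)^2)    [power of a power]
= (((y^(-6) · y^4) · ((z^(-1))^2)) · ((z^(-1))^2)) · ((y^2)^2)    [power of a power]
= ((y^(-2) · ((z^(-1))^2)) · ((z^(-1))^2)) · ((y^2)^2)    [product of powers]
= ((y^(-2) · z^(-2)) · ((z^(-1))^2)) · ((y^2)^2)    [power of a power]
= ((y^(-2) · z^(-2)) · z^(-2)) · ((y^2)^2)    [power of a power]
= ((y^(-2) · z^(-2)) · z^(-2)) · y^4    [power of a power]
= y^2·z^(-4)    [product of powers]

y^2·z^(-4)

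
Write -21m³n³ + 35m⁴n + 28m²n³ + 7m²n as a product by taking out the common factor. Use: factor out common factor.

-21m³n³ + 35m⁴n + 28m²n³ + 7m²n
= 7(-3m³n³ + 5m⁴n + 4m²n³ + m²n)    [factor out 7]
= 7m²n(-3mn² + 5m² + 4n² + 1)    [factor out m²n]

7m²n(-3mn² + 5m² + 4n² + 1)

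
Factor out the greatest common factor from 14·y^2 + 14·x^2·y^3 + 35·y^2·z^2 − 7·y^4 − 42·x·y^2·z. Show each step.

7·y^2(2 + 2·x^2·y + 5·z^2 − y^2 − 6·x·z)

14·y^2 + 14·x^2·y^3 + 35·y^2·z^2 − 7·y^4 − 42·x·y^2·z
= 7(2·y^2 + 2·x^2·y^3 + 5·y^2·z^2 − y^4 − 6·x·y^2·z)    [factor out 7]
= 7·y^2(2 + 2·x^2·y + 5·z^2 − y^2 − 6·x·z)    [factor out y^2]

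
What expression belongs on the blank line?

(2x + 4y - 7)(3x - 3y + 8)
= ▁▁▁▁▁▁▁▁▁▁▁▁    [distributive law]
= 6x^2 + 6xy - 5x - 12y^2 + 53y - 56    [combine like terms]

After distributive law, the bracketed line is:

6x^2 - 6xy + 16x + 12xy - 12y^2 + 32y - 21x + 21y - 56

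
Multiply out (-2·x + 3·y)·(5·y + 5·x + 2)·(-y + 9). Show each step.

(-2·x + 3·y)·(5·y + 5·x + 2)·(-y + 9)
= (-10·x·y - 10·x^2 - 4·x + 15·y^2 + 15·x·y + 6·y)·(-y + 9)    [distributive law]
= (5·x·y - 10·x^2 - 4·x + 15·y^2 + 6·y)·(-y + 9)    [combine like terms]
= -5·x·y^2 + 45·x·y + 10·x^2·y - 90·x^2 + 4·x·y - 36·x - 15·y^3 + 135·y^2 - 6·y^2 + 54·y    [distributive law]
= -5·x·y^2 + 49·x·y + 10·x^2·y - 90·x^2 - 36·x - 15·y^3 + 129·y^2 + 54·y    [combine like terms]

-5·x·y^2 + 49·x·y + 10·x^2·y - 90·x^2 - 36·x - 15·y^3 + 129·y^2 + 54·y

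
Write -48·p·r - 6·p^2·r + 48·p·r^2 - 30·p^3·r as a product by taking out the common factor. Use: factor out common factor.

6·p·r(-8 - p + 8·r - 5·p^2)

-48·p·r - 6·p^2·r + 48·p·r^2 - 30·p^3·r
= 6(-8·p·r - p^2·r + 8·p·r^2 - 5·p^3·r)    [factor out 6]
= 6·p·r(-8 - p + 8·r - 5·p^2)    [factor out p·r]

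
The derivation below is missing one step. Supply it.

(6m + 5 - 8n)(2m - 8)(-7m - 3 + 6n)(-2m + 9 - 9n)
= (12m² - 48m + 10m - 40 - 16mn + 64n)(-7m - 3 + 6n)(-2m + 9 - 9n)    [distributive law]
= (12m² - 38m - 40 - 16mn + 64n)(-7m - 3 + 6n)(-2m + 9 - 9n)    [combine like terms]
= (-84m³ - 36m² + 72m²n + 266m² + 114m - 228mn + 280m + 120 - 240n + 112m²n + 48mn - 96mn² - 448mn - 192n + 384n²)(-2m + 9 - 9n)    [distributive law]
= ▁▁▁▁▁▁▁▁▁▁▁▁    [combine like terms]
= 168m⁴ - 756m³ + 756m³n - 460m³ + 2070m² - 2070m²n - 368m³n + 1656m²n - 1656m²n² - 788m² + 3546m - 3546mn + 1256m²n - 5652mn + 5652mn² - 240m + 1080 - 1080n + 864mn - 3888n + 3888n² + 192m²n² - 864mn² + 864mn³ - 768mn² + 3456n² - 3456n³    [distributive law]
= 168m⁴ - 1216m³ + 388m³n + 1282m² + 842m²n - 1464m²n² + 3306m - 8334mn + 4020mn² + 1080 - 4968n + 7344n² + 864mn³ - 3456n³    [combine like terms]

Applying combine like terms to the line above:

(-84m³ + 230m² + 184m²n + 394m - 628mn + 120 - 432n - 96mn² + 384n²)(-2m + 9 - 9n)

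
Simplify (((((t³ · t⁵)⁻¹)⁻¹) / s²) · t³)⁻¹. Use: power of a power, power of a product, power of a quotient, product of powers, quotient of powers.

s²·t⁻¹¹

(((((t³ · t⁵)⁻¹)⁻¹) / s²) · t³)⁻¹
= (((((t³ · t⁵)⁻¹)⁻¹) / s²)⁻¹) · ((t³)⁻¹)    [power of a product]
= (((((t³ · t⁵)⁻¹)⁻¹)⁻¹) / ((s²)⁻¹)) · ((t³)⁻¹)    [power of a quotient]
= ((((t³ · t⁵)⁻¹)¹) / ((s²)⁻¹)) · ((t³)⁻¹)    [power of a power]
= (((t³ · t⁵)⁻¹) / ((s²)⁻¹)) · ((t³)⁻¹)    [power of a power]
= ((((t³)⁻¹) · ((t⁵)⁻¹)) / ((s²)⁻¹)) · ((t³)⁻¹)    [power of a product]
= ((t⁻³ · ((t⁵)⁻¹)) / ((s²)⁻¹)) · ((t³)⁻¹)    [power of a power]
= ((t⁻³ · t⁻⁵) / ((s²)⁻¹)) · ((t³)⁻¹)    [power of a power]
= (t⁻⁸ / ((s²)⁻¹)) · ((t³)⁻¹)    [product of powers]
= (t⁻⁸ / s⁻²) · ((t³)⁻¹)    [power of a power]
= (t⁻⁸ / s⁻²) · t⁻³    [power of a power]
= s²·t⁻¹¹    [quotient of powers; product of powers]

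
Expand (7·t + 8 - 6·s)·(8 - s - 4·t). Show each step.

(7·t + 8 - 6·s)·(8 - s - 4·t)
= 56·t - 7·s·t - 28·t² + 64 - 8·s - 32·t - 48·s + 6·s² + 24·s·t    [distributive law]
= 24·t + 17·s·t - 28·t² + 64 - 56·s + 6·s²    [combine like terms]

24·t + 17·s·t - 28·t² + 64 - 56·s + 6·s²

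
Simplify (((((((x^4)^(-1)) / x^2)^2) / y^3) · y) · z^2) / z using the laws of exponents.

(((((((x^4)^(-1)) / x^2)^2) / y^3) · y) · z^2) / z
= (((((((x^4)^(-1))^2) / ((x^2)^2)) / y^3) · y) · z^2) / z    [power of a quotient]
= ((((((x^4)^(-2)) / ((x^2)^2)) / y^3) · y) · z^2) / z    [power of a power]
= ((((x^(-8) / ((x^2)^2)) / y^3) · y) · z^2) / z    [power of a power]
= ((((x^(-8) / x^4) / y^3) · y) · z^2) / z    [power of a power]
= (((x^(-12) / y^3) · y) · z^2) / z    [quotient of powers]
= x^(-12)y^(-2)z    [quotient of powers]

x^(-12)y^(-2)z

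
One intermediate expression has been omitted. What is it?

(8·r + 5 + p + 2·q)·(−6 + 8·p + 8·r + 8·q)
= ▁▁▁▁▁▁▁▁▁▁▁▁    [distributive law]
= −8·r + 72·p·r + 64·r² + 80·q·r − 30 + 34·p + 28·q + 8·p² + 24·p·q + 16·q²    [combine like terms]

Applying distributive law to the line above:

−48·r + 64·p·r + 64·r² + 64·q·r − 30 + 40·p + 40·r + 40·q − 6·p + 8·p² + 8·p·r + 8·p·q − 12·q + 16·p·q + 16·q·r + 16·q²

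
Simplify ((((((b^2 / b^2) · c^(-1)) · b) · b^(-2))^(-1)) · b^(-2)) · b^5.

((((((b^2 / b^2) · c^(-1)) · b) · b^(-2))^(-1)) · b^(-2)) · b^5
= ((((((b^2 / b^2) · c^(-1)) · b)^(-1)) · ((b^(-2))^(-1))) · b^(-2)) · b^5    [power of a product]
= ((((((b^2 / b^2) · c^(-1))^(-1)) · (b^(-1))) · ((b^(-2))^(-1))) · b^(-2)) · b^5    [power of a product]
= ((((((b^2 / b^2)^(-1)) · ((c^(-1))^(-1))) · (b^(-1))) · ((b^(-2))^(-1))) · b^(-2)) · b^5    [power of a product]
= (((((((b^2)^(-1)) / ((b^2)^(-1))) · ((c^(-1))^(-1))) · (b^(-1))) · ((b^(-2))^(-1))) · b^(-2)) · b^5    [power of a quotient]
= (((((b^(-2) / ((b^2)^(-1))) · ((c^(-1))^(-1))) · (b^(-1))) · ((b^(-2))^(-1))) · b^(-2)) · b^5    [power of a power]
= (((((b^(-2) / b^(-2)) · ((c^(-1))^(-1))) · (b^(-1))) · ((b^(-2))^(-1))) · b^(-2)) · b^5    [power of a power]
= ((((b^0 · ((c^(-1))^(-1))) · (b^(-1))) · ((b^(-2))^(-1))) · b^(-2)) · b^5    [quotient of powers]
= ((((b^0 · c) · (b^(-1))) · ((b^(-2))^(-1))) · b^(-2)) · b^5    [power of a power]
= ((((b^0 · c) · b^(-1)) · b^2) · b^(-2)) · b^5    [power of a power]
= b^4c    [product of powers]

b^4c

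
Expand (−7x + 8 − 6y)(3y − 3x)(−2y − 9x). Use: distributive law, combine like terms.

168xy² − 15x²y − 189x³ − 48y² − 168xy + 216x² + 36y³

(−7x + 8 − 6y)(3y − 3x)(−2y − 9x)
= (−21xy + 21x² + 24y − 24x − 18y² + 18xy)(−2y − 9x)    [distributive law]
= (−3xy + 21x² + 24y − 24x − 18y²)(−2y − 9x)    [combine like terms]
= 6xy² + 27x²y − 42x²y − 189x³ − 48y² − 216xy + 48xy + 216x² + 36y³ + 162xy²    [distributive law]
= 168xy² − 15x²y − 189x³ − 48y² − 168xy + 216x² + 36y³    [combine like terms]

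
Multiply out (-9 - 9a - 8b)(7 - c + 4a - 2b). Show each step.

-63 + 9c - 99a - 38b + 9ac - 36a^2 - 14ab + 8bc + 16b^2

(-9 - 9a - 8b)(7 - c + 4a - 2b)
= -63 + 9c - 36a + 18b - 63a + 9ac - 36a^2 + 18ab - 56b + 8bc - 32ab + 16b^2    [distributive law]
= -63 + 9c - 99a - 38b + 9ac - 36a^2 - 14ab + 8bc + 16b^2    [combine like terms]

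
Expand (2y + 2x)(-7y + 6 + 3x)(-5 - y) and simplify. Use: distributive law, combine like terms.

58y² + 14y³ - 60y + 28xy + 8xy² - 60x - 30x² - 6x²y

(2y + 2x)(-7y + 6 + 3x)(-5 - y)
= (-14y² + 12y + 6xy - 14xy + 12x + 6x²)(-5 - y)    [distributive law]
= (-14y² + 12y - 8xy + 12x + 6x²)(-5 - y)    [combine like terms]
= 70y² + 14y³ - 60y - 12y² + 40xy + 8xy² - 60x - 12xy - 30x² - 6x²y    [distributive law]
= 58y² + 14y³ - 60y + 28xy + 8xy² - 60x - 30x² - 6x²y    [combine like terms]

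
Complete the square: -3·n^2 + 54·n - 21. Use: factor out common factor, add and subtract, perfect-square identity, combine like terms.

-3·n^2 + 54·n - 21
= -3(n^2 - 18·n) - 21    [factor out -3 from the n-terms]
= -3(n^2 - 18·n + 81 - 81) - 21    [add and subtract 81 inside the bracket]
= -3(n - 9)^2 + 243 - 21    [perfect-square identity]
= -3(n - 9)^2 + 222    [combine constants]

-3(n - 9)^2 + 222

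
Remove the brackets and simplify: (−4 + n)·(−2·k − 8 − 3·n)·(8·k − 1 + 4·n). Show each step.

64·k^2 + 248·k + 66·k·n − 32 + 124·n + 19·n^2 − 16·k^2·n − 32·k·n^2 − 12·n^3

(−4 + n)·(−2·k − 8 − 3·n)·(8·k − 1 + 4·n)
= (8·k + 32 + 12·n − 2·k·n − 8·n − 3·n^2)·(8·k − 1 + 4·n)    [distributive law]
= (8·k + 32 + 4·n − 2·k·n − 3·n^2)·(8·k − 1 + 4·n)    [combine like terms]
= 64·k^2 − 8·k + 32·k·n + 256·k − 32 + 128·n + 32·k·n − 4·n + 16·n^2 − 16·k^2·n + 2·k·n − 8·k·n^2 − 24·k·n^2 + 3·n^2 − 12·n^3    [distributive law]
= 64·k^2 + 248·k + 66·k·n − 32 + 124·n + 19·n^2 − 16·k^2·n − 32·k·n^2 − 12·n^3    [combine like terms]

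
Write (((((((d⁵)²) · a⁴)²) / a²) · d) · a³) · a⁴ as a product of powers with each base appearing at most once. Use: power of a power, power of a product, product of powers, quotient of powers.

(((((((d⁵)²) · a⁴)²) / a²) · d) · a³) · a⁴
= (((((((d⁵)²)²) · ((a⁴)²)) / a²) · d) · a³) · a⁴    [power of a product]
= ((((((d⁵)⁴) · ((a⁴)²)) / a²) · d) · a³) · a⁴    [power of a power]
= ((((d²⁰ · ((a⁴)²)) / a²) · d) · a³) · a⁴    [power of a power]
= ((((d²⁰ · a⁸) / a²) · d) · a³) · a⁴    [power of a power]
= a¹³d²¹    [quotient of powers; product of powers]

a¹³d²¹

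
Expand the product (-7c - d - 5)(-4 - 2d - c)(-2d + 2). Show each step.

(-7c - d - 5)(-4 - 2d - c)(-2d + 2)
= (28c + 14cd + 7c^2 + 4d + 2d^2 + cd + 20 + 10d + 5c)(-2d + 2)    [distributive law]
= (33c + 15cd + 7c^2 + 14d + 2d^2 + 20)(-2d + 2)    [combine like terms]
= -66cd + 66c - 30cd^2 + 30cd - 14c^2d + 14c^2 - 28d^2 + 28d - 4d^3 + 4d^2 - 40d + 40    [distributive law]
= -36cd + 66c - 30cd^2 - 14c^2d + 14c^2 - 24d^2 - 12d - 4d^3 + 40    [combine like terms]

-36cd + 66c - 30cd^2 - 14c^2d + 14c^2 - 24d^2 - 12d - 4d^3 + 40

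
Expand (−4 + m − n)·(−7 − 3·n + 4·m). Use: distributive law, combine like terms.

(−4 + m − n)·(−7 − 3·n + 4·m)
= 28 + 12·n − 16·m − 7·m − 3·m·n + 4·m^2 + 7·n + 3·n^2 − 4·m·n    [distributive law]
= 28 + 19·n − 23·m − 7·m·n + 4·m^2 + 3·n^2    [combine like terms]

28 + 19·n − 23·m − 7·m·n + 4·m^2 + 3·n^2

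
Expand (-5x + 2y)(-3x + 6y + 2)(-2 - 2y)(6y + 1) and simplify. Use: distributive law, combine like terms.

(-5x + 2y)(-3x + 6y + 2)(-2 - 2y)(6y + 1)
= (15x^2 - 30xy - 10x - 6xy + 12y^2 + 4y)(-2 - 2y)(6y + 1)    [distributive law]
= (15x^2 - 36xy - 10x + 12y^2 + 4y)(-2 - 2y)(6y + 1)    [combine like terms]
= (-30x^2 - 30x^2y + 72xy + 72xy^2 + 20x + 20xy - 24y^2 - 24y^3 - 8y - 8y^2)(6y + 1)    [distributive law]
= (-30x^2 - 30x^2y + 92xy + 72xy^2 + 20x - 32y^2 - 24y^3 - 8y)(6y + 1)    [combine like terms]
= -180x^2y - 30x^2 - 180x^2y^2 - 30x^2y + 552xy^2 + 92xy + 432xy^3 + 72xy^2 + 120xy + 20x - 192y^3 - 32y^2 - 144y^4 - 24y^3 - 48y^2 - 8y    [distributive law]
= -210x^2y - 30x^2 - 180x^2y^2 + 624xy^2 + 212xy + 432xy^3 + 20x - 216y^3 - 80y^2 - 144y^4 - 8y    [combine like terms]

-210x^2y - 30x^2 - 180x^2y^2 + 624xy^2 + 212xy + 432xy^3 + 20x - 216y^3 - 80y^2 - 144y^4 - 8y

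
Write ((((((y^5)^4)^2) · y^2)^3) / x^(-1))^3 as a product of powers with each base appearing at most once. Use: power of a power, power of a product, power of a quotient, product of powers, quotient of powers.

((((((y^5)^4)^2) · y^2)^3) / x^(-1))^3
= ((((((y^5)^4)^2) · y^2)^3)^3) / ((x^(-1))^3)    [power of a quotient]
= (((((y^5)^4)^2) · y^2)^9) / ((x^(-1))^3)    [power of a power]
= (((((y^5)^4)^2)^9) · ((y^2)^9)) / ((x^(-1))^3)    [power of a product]
= ((((y^5)^4)^18) · ((y^2)^9)) / ((x^(-1))^3)    [power of a power]
= (((y^5)^72) · ((y^2)^9)) / ((x^(-1))^3)    [power of a power]
= (y^360 · ((y^2)^9)) / ((x^(-1))^3)    [power of a power]
= (y^360 · y^18) / ((x^(-1))^3)    [power of a power]
= y^378 / ((x^(-1))^3)    [product of powers]
= y^378 / x^(-3)    [power of a power]
= x^3·y^378    [quotient of powers]

x^3·y^378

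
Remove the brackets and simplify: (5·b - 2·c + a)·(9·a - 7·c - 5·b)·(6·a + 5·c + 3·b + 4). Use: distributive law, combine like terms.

(5·b - 2·c + a)·(9·a - 7·c - 5·b)·(6·a + 5·c + 3·b + 4)
= (45·a·b - 35·b·c - 25·b^2 - 18·a·c + 14·c^2 + 10·b·c + 9·a^2 - 7·a·c - 5·a·b)·(6·a + 5·c + 3·b + 4)    [distributive law]
= (40·a·b - 25·b·c - 25·b^2 - 25·a·c + 14·c^2 + 9·a^2)·(6·a + 5·c + 3·b + 4)    [combine like terms]
= 240·a^2·b + 200·a·b·c + 120·a·b^2 + 160·a·b - 150·a·b·c - 125·b·c^2 - 75·b^2·c - 100·b·c - 150·a·b^2 - 125·b^2·c - 75·b^3 - 100·b^2 - 150·a^2·c - 125·a·c^2 - 75·a·b·c - 100·a·c + 84·a·c^2 + 70·c^3 + 42·b·c^2 + 56·c^2 + 54·a^3 + 45·a^2·c + 27·a^2·b + 36·a^2    [distributive law]
= 267·a^2·b - 25·a·b·c - 30·a·b^2 + 160·a·b - 83·b·c^2 - 200·b^2·c - 100·b·c - 75·b^3 - 100·b^2 - 105·a^2·c - 41·a·c^2 - 100·a·c + 70·c^3 + 56·c^2 + 54·a^3 + 36·a^2    [combine like terms]

267·a^2·b - 25·a·b·c - 30·a·b^2 + 160·a·b - 83·b·c^2 - 200·b^2·c - 100·b·c - 75·b^3 - 100·b^2 - 105·a^2·c - 41·a·c^2 - 100·a·c + 70·c^3 + 56·c^2 + 54·a^3 + 36·a^2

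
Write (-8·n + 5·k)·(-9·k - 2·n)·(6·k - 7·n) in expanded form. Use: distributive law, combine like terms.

687·k^2·n - 338·k·n^2 - 112·n^3 - 270·k^3

(-8·n + 5·k)·(-9·k - 2·n)·(6·k - 7·n)
= (72·k·n + 16·n^2 - 45·k^2 - 10·k·n)·(6·k - 7·n)    [distributive law]
= (62·k·n + 16·n^2 - 45·k^2)·(6·k - 7·n)    [combine like terms]
= 372·k^2·n - 434·k·n^2 + 96·k·n^2 - 112·n^3 - 270·k^3 + 315·k^2·n    [distributive law]
= 687·k^2·n - 338·k·n^2 - 112·n^3 - 270·k^3    [combine like terms]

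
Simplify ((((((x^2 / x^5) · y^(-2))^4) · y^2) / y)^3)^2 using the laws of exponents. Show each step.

x^(-72)y^(-42)

((((((x^2 / x^5) · y^(-2))^4) · y^2) / y)^3)^2
= (((((x^2 / x^5) · y^(-2))^4) · y^2) / y)^6    [power of a power]
= (((((x^2 / x^5) · y^(-2))^4) · y^2)^6) / (y^6)    [power of a quotient]
= (((((x^2 / x^5) · y^(-2))^4)^6) · ((y^2)^6)) / (y^6)    [power of a product]
= ((((x^2 / x^5) · y^(-2))^24) · ((y^2)^6)) / (y^6)    [power of a power]
= ((((x^2 / x^5)^24) · ((y^(-2))^24)) · ((y^2)^6)) / (y^6)    [power of a product]
= (((((x^2)^24) / ((x^5)^24)) · ((y^(-2))^24)) · ((y^2)^6)) / (y^6)    [power of a quotient]
= (((x^48 / ((x^5)^24)) · ((y^(-2))^24)) · ((y^2)^6)) / (y^6)    [power of a power]
= (((x^48 / x^120) · ((y^(-2))^24)) · ((y^2)^6)) / (y^6)    [power of a power]
= ((x^(-72) · ((y^(-2))^24)) · ((y^2)^6)) / (y^6)    [quotient of powers]
= ((x^(-72) · y^(-48)) · ((y^2)^6)) / (y^6)    [power of a power]
= ((x^(-72) · y^(-48)) · y^12) / (y^6)    [power of a power]
= x^(-72)y^(-42)    [quotient of powers; product of powers]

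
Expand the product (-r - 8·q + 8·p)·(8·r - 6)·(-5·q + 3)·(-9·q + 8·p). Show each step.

-360·q²·r² + 320·p·q·r² + 216·q·r² - 192·p·r² + 1998·q²·r - 3504·p·q·r - 162·q·r + 144·p·r - 2880·q³·r + 5440·p·q²·r + 2160·q³ - 4080·p·q² - 1296·q² + 2448·p·q - 2560·p²·q·r + 1536·p²·r + 1920·p²·q - 1152·p²

(-r - 8·q + 8·p)·(8·r - 6)·(-5·q + 3)·(-9·q + 8·p)
= (-8·r² + 6·r - 64·q·r + 48·q + 64·p·r - 48·p)·(-5·q + 3)·(-9·q + 8·p)    [distributive law]
= (40·q·r² - 24·r² - 30·q·r + 18·r + 320·q²·r - 192·q·r - 240·q² + 144·q - 320·p·q·r + 192·p·r + 240·p·q - 144·p)·(-9·q + 8·p)    [distributive law]
= (40·q·r² - 24·r² - 222·q·r + 18·r + 320·q²·r - 240·q² + 144·q - 320·p·q·r + 192·p·r + 240·p·q - 144·p)·(-9·q + 8·p)    [combine like terms]
= -360·q²·r² + 320·p·q·r² + 216·q·r² - 192·p·r² + 1998·q²·r - 1776·p·q·r - 162·q·r + 144·p·r - 2880·q³·r + 2560·p·q²·r + 2160·q³ - 1920·p·q² - 1296·q² + 1152·p·q + 2880·p·q²·r - 2560·p²·q·r - 1728·p·q·r + 1536·p²·r - 2160·p·q² + 1920·p²·q + 1296·p·q - 1152·p²    [distributive law]
= -360·q²·r² + 320·p·q·r² + 216·q·r² - 192·p·r² + 1998·q²·r - 3504·p·q·r - 162·q·r + 144·p·r - 2880·q³·r + 5440·p·q²·r + 2160·q³ - 4080·p·q² - 1296·q² + 2448·p·q - 2560·p²·q·r + 1536·p²·r + 1920·p²·q - 1152·p²    [combine like terms]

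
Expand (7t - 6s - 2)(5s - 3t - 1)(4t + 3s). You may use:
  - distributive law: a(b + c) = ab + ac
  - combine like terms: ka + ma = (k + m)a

(7t - 6s - 2)(5s - 3t - 1)(4t + 3s)
= (35st - 21t^2 - 7t - 30s^2 + 18st + 6s - 10s + 6t + 2)(4t + 3s)    [distributive law]
= (53st - 21t^2 - t - 30s^2 - 4s + 2)(4t + 3s)    [combine like terms]
= 212st^2 + 159s^2t - 84t^3 - 63st^2 - 4t^2 - 3st - 120s^2t - 90s^3 - 16st - 12s^2 + 8t + 6s    [distributive law]
= 149st^2 + 39s^2t - 84t^3 - 4t^2 - 19st - 90s^3 - 12s^2 + 8t + 6s    [combine like terms]

149st^2 + 39s^2t - 84t^3 - 4t^2 - 19st - 90s^3 - 12s^2 + 8t + 6s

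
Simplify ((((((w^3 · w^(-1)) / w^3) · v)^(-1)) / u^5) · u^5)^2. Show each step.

((((((w^3 · w^(-1)) / w^3) · v)^(-1)) / u^5) · u^5)^2
= ((((((w^3 · w^(-1)) / w^3) · v)^(-1)) / u^5)^2) · ((u^5)^2)    [power of a product]
= ((((((w^3 · w^(-1)) / w^3) · v)^(-1))^2) / ((u^5)^2)) · ((u^5)^2)    [power of a quotient]
= (((((w^3 · w^(-1)) / w^3) · v)^(-2)) / ((u^5)^2)) · ((u^5)^2)    [power of a power]
= (((((w^3 · w^(-1)) / w^3)^(-2)) · (v^(-2))) / ((u^5)^2)) · ((u^5)^2)    [power of a product]
= (((((w^3 · w^(-1))^(-2)) / ((w^3)^(-2))) · (v^(-2))) / ((u^5)^2)) · ((u^5)^2)    [power of a quotient]
= ((((((w^3)^(-2)) · ((w^(-1))^(-2))) / ((w^3)^(-2))) · (v^(-2))) / ((u^5)^2)) · ((u^5)^2)    [power of a product]
= ((((w^(-6) · ((w^(-1))^(-2))) / ((w^3)^(-2))) · (v^(-2))) / ((u^5)^2)) · ((u^5)^2)    [power of a power]
= ((((w^(-6) · w^2) / ((w^3)^(-2))) · (v^(-2))) / ((u^5)^2)) · ((u^5)^2)    [power of a power]
= (((w^(-4) / ((w^3)^(-2))) · (v^(-2))) / ((u^5)^2)) · ((u^5)^2)    [product of powers]
= (((w^(-4) / w^(-6)) · (v^(-2))) / ((u^5)^2)) · ((u^5)^2)    [power of a power]
= ((w^2 · (v^(-2))) / ((u^5)^2)) · ((u^5)^2)    [quotient of powers]
= ((w^2 · v^(-2)) / u^10) · ((u^5)^2)    [power of a power]
= ((w^2 · v^(-2)) / u^10) · u^10    [power of a power]
= v^(-2)w^2    [quotient of powers]

v^(-2)w^2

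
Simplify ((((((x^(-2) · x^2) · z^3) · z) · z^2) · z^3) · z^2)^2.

z^22

((((((x^(-2) · x^2) · z^3) · z) · z^2) · z^3) · z^2)^2
= ((((((x^(-2) · x^2) · z^3) · z) · z^2) · z^3)^2) · ((z^2)^2)    [power of a product]
= ((((((x^(-2) · x^2) · z^3) · z) · z^2)^2) · ((z^3)^2)) · ((z^2)^2)    [power of a product]
= ((((((x^(-2) · x^2) · z^3) · z)^2) · ((z^2)^2)) · ((z^3)^2)) · ((z^2)^2)    [power of a product]
= ((((((x^(-2) · x^2) · z^3)^2) · (z^2)) · ((z^2)^2)) · ((z^3)^2)) · ((z^2)^2)    [power of a product]
= ((((((x^(-2) · x^2)^2) · ((z^3)^2)) · (z^2)) · ((z^2)^2)) · ((z^3)^2)) · ((z^2)^2)    [power of a product]
= (((((((x^(-2))^2) · ((x^2)^2)) · ((z^3)^2)) · (z^2)) · ((z^2)^2)) · ((z^3)^2)) · ((z^2)^2)    [power of a product]
= (((((x^(-4) · ((x^2)^2)) · ((z^3)^2)) · (z^2)) · ((z^2)^2)) · ((z^3)^2)) · ((z^2)^2)    [power of a power]
= (((((x^(-4) · x^4) · ((z^3)^2)) · (z^2)) · ((z^2)^2)) · ((z^3)^2)) · ((z^2)^2)    [power of a power]
= ((((x^0 · ((z^3)^2)) · (z^2)) · ((z^2)^2)) · ((z^3)^2)) · ((z^2)^2)    [product of powers]
= ((((x^0 · z^6) · (z^2)) · ((z^2)^2)) · ((z^3)^2)) · ((z^2)^2)    [power of a power]
= ((((x^0 · z^6) · z^2) · z^4) · ((z^3)^2)) · ((z^2)^2)    [power of a power]
= ((((x^0 · z^6) · z^2) · z^4) · z^6) · ((z^2)^2)    [power of a power]
= ((((x^0 · z^6) · z^2) · z^4) · z^6) · z^4    [power of a power]
= z^22    [product of powers]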